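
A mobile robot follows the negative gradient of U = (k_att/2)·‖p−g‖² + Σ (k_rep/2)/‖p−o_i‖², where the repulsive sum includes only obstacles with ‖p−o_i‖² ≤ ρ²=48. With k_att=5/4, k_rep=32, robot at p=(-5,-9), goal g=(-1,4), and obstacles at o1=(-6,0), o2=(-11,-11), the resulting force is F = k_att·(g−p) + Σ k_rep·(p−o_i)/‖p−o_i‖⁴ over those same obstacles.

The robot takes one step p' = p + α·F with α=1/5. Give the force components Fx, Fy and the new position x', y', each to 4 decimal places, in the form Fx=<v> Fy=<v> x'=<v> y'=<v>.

F_att = 5/4·(g−p) = 5/4·(4,13) = (5.0000,16.2500)
o1: d²=82 > ρ²=48 → inactive
o2: d²=40 ≤ ρ²=48; F_rep = 32·(6,2)/40² = (0.1200,0.0400)
F = F_att + ΣF_rep = (5.1200,16.2900)
p' = p + 1/5·F = (-3.9760,-5.7420)

Fx=5.1200 Fy=16.2900 x'=-3.9760 y'=-5.7420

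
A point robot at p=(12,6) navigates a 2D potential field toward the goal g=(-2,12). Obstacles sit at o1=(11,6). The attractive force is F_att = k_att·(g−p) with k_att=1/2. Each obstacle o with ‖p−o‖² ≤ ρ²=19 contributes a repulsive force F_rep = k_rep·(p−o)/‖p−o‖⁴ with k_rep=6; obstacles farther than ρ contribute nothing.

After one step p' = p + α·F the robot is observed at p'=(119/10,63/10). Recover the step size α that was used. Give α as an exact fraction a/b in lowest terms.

α = 1/10

F_att = 1/2·(g−p) = 1/2·(-14,6) = (-7.0000,3.0000)
o1: d²=1 ≤ ρ²=19; F_rep = 6·(1,0)/1² = (6.0000,0.0000)
F = F_att + ΣF_rep = (-1.0000,3.0000)
Δp = p'−p = (-0.1000,0.3000); α = Δx/Fx = (-1/10) / (-1) = 1/10
check: Δy/Fy = (3/10) / (3) = 1/10 ✓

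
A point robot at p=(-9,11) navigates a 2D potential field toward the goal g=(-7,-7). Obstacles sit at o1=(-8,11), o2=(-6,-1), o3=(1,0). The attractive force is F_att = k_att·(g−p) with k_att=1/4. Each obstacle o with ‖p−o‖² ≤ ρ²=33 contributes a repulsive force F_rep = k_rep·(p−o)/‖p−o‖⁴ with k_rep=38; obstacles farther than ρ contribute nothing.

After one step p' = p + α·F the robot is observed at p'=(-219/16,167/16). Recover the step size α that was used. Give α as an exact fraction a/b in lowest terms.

α = 1/8

F_att = 1/4·(g−p) = 1/4·(2,-18) = (0.5000,-4.5000)
o1: d²=1 ≤ ρ²=33; F_rep = 38·(-1,0)/1² = (-38.0000,0.0000)
o2: d²=153 > ρ²=33 → inactive
o3: d²=221 > ρ²=33 → inactive
F = F_att + ΣF_rep = (-37.5000,-4.5000)
Δp = p'−p = (-4.6875,-0.5625); α = Δx/Fx = (-75/16) / (-75/2) = 1/8
check: Δy/Fy = (-9/16) / (-9/2) = 1/8 ✓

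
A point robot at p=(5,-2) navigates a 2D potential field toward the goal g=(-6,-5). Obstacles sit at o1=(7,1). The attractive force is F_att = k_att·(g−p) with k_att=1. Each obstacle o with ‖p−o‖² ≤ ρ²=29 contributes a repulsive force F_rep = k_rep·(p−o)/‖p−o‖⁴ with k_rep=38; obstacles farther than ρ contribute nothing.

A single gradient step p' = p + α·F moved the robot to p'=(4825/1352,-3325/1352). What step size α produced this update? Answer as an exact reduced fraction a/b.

F_att = 1·(g−p) = 1·(-11,-3) = (-11.0000,-3.0000)
o1: d²=13 ≤ ρ²=29; F_rep = 38·(-2,-3)/13² = (-0.4497,-0.6746)
F = F_att + ΣF_rep = (-11.4497,-3.6746)
Δp = p'−p = (-1.4312,-0.4593); α = Δx/Fx = (-1935/1352) / (-1935/169) = 1/8
check: Δy/Fy = (-621/1352) / (-621/169) = 1/8 ✓

α = 1/8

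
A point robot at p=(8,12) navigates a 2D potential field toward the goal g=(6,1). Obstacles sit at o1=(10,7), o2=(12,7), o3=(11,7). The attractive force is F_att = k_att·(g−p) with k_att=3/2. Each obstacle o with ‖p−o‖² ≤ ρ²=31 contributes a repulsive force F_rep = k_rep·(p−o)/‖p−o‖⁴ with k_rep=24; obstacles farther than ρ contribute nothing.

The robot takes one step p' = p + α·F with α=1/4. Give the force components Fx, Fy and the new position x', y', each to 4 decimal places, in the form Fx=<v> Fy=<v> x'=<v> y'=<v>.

F_att = 3/2·(g−p) = 3/2·(-2,-11) = (-3.0000,-16.5000)
o1: d²=29 ≤ ρ²=31; F_rep = 24·(-2,5)/29² = (-0.0571,0.1427)
o2: d²=41 > ρ²=31 → inactive
o3: d²=34 > ρ²=31 → inactive
F = F_att + ΣF_rep = (-3.0571,-16.3573)
p' = p + 1/4·F = (7.2357,7.9107)

Fx=-3.0571 Fy=-16.3573 x'=7.2357 y'=7.9107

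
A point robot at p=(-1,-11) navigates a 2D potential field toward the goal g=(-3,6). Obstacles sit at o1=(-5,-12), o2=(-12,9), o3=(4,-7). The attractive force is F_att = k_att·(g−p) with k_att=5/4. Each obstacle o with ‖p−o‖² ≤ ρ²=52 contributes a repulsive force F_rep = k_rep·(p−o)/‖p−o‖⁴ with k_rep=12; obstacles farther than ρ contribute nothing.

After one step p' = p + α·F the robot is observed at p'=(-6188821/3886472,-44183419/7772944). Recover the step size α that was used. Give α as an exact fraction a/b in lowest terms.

α = 1/4

F_att = 5/4·(g−p) = 5/4·(-2,17) = (-2.5000,21.2500)
o1: d²=17 ≤ ρ²=52; F_rep = 12·(4,1)/17² = (0.1661,0.0415)
o2: d²=521 > ρ²=52 → inactive
o3: d²=41 ≤ ρ²=52; F_rep = 12·(-5,-4)/41² = (-0.0357,-0.0286)
F = F_att + ΣF_rep = (-2.3696,21.2630)
Δp = p'−p = (-0.5924,5.3157); α = Δx/Fx = (-2302349/3886472) / (-2302349/971618) = 1/4
check: Δy/Fy = (41318965/7772944) / (41318965/1943236) = 1/4 ✓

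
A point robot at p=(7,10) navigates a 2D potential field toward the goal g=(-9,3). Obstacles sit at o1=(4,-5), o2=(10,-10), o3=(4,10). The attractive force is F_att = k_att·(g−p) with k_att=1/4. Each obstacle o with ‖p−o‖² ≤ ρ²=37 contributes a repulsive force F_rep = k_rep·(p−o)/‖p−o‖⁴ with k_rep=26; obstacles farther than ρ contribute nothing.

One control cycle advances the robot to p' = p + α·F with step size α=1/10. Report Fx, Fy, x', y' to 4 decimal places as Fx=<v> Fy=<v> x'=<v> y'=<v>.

F_att = 1/4·(g−p) = 1/4·(-16,-7) = (-4.0000,-1.7500)
o1: d²=234 > ρ²=37 → inactive
o2: d²=409 > ρ²=37 → inactive
o3: d²=9 ≤ ρ²=37; F_rep = 26·(3,0)/9² = (0.9630,0.0000)
F = F_att + ΣF_rep = (-3.0370,-1.7500)
p' = p + 1/10·F = (6.6963,9.8250)

Fx=-3.0370 Fy=-1.7500 x'=6.6963 y'=9.8250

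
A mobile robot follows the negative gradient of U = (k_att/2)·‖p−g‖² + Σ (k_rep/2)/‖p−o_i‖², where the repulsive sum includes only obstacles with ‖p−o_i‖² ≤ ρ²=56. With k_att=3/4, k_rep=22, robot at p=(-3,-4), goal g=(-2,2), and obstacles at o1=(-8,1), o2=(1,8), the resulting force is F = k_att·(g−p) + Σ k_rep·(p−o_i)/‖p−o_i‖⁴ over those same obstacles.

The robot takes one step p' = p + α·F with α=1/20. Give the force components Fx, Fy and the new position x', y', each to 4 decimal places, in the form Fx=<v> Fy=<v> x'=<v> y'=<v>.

F_att = 3/4·(g−p) = 3/4·(1,6) = (0.7500,4.5000)
o1: d²=50 ≤ ρ²=56; F_rep = 22·(5,-5)/50² = (0.0440,-0.0440)
o2: d²=160 > ρ²=56 → inactive
F = F_att + ΣF_rep = (0.7940,4.4560)
p' = p + 1/20·F = (-2.9603,-3.7772)

Fx=0.7940 Fy=4.4560 x'=-2.9603 y'=-3.7772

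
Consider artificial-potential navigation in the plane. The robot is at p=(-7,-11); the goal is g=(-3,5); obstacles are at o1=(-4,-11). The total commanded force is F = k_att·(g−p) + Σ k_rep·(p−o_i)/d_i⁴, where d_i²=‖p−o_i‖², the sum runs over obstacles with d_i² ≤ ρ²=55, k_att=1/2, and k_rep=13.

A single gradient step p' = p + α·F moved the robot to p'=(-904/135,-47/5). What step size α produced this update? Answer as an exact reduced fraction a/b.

F_att = 1/2·(g−p) = 1/2·(4,16) = (2.0000,8.0000)
o1: d²=9 ≤ ρ²=55; F_rep = 13·(-3,0)/9² = (-0.4815,0.0000)
F = F_att + ΣF_rep = (1.5185,8.0000)
Δp = p'−p = (0.3037,1.6000); α = Δx/Fx = (41/135) / (41/27) = 1/5
check: Δy/Fy = (8/5) / (8) = 1/5 ✓

α = 1/5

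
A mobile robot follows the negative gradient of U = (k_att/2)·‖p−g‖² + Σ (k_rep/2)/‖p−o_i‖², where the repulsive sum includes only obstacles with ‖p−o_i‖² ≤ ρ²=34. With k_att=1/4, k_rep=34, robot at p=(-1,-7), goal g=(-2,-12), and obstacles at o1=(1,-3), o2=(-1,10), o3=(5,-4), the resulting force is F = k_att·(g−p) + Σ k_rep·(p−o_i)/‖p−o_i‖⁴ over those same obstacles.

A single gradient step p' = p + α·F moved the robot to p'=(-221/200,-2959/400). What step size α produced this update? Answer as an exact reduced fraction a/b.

F_att = 1/4·(g−p) = 1/4·(-1,-5) = (-0.2500,-1.2500)
o1: d²=20 ≤ ρ²=34; F_rep = 34·(-2,-4)/20² = (-0.1700,-0.3400)
o2: d²=289 > ρ²=34 → inactive
o3: d²=45 > ρ²=34 → inactive
F = F_att + ΣF_rep = (-0.4200,-1.5900)
Δp = p'−p = (-0.1050,-0.3975); α = Δx/Fx = (-21/200) / (-21/50) = 1/4
check: Δy/Fy = (-159/400) / (-159/100) = 1/4 ✓

α = 1/4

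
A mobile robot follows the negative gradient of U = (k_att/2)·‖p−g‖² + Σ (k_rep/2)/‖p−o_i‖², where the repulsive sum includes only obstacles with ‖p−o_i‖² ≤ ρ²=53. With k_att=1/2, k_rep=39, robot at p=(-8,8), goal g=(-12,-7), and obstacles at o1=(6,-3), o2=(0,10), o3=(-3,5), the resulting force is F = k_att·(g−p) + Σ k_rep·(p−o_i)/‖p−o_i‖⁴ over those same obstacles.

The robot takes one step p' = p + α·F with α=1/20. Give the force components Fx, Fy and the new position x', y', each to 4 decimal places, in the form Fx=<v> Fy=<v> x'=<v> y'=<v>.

F_att = 1/2·(g−p) = 1/2·(-4,-15) = (-2.0000,-7.5000)
o1: d²=317 > ρ²=53 → inactive
o2: d²=68 > ρ²=53 → inactive
o3: d²=34 ≤ ρ²=53; F_rep = 39·(-5,3)/34² = (-0.1687,0.1012)
F = F_att + ΣF_rep = (-2.1687,-7.3988)
p' = p + 1/20·F = (-8.1084,7.6301)

Fx=-2.1687 Fy=-7.3988 x'=-8.1084 y'=7.6301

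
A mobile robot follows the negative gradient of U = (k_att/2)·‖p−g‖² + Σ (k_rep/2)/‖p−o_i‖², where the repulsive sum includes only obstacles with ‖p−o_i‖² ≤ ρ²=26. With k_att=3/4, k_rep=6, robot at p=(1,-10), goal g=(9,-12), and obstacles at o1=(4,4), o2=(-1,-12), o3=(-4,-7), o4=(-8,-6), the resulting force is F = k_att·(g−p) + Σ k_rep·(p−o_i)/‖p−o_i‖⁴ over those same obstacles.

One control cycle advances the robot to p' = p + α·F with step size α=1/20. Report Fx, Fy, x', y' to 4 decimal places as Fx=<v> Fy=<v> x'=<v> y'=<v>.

F_att = 3/4·(g−p) = 3/4·(8,-2) = (6.0000,-1.5000)
o1: d²=205 > ρ²=26 → inactive
o2: d²=8 ≤ ρ²=26; F_rep = 6·(2,2)/8² = (0.1875,0.1875)
o3: d²=34 > ρ²=26 → inactive
o4: d²=97 > ρ²=26 → inactive
F = F_att + ΣF_rep = (6.1875,-1.3125)
p' = p + 1/20·F = (1.3094,-10.0656)

Fx=6.1875 Fy=-1.3125 x'=1.3094 y'=-10.0656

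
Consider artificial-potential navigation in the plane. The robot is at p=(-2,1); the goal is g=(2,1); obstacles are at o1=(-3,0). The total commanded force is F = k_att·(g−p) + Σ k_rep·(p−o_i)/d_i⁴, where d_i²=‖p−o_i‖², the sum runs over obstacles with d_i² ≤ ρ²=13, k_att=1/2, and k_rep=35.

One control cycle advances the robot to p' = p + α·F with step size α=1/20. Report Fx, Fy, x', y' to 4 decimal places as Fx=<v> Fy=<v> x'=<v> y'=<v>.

F_att = 1/2·(g−p) = 1/2·(4,0) = (2.0000,0.0000)
o1: d²=2 ≤ ρ²=13; F_rep = 35·(1,1)/2² = (8.7500,8.7500)
F = F_att + ΣF_rep = (10.7500,8.7500)
p' = p + 1/20·F = (-1.4625,1.4375)

Fx=10.7500 Fy=8.7500 x'=-1.4625 y'=1.4375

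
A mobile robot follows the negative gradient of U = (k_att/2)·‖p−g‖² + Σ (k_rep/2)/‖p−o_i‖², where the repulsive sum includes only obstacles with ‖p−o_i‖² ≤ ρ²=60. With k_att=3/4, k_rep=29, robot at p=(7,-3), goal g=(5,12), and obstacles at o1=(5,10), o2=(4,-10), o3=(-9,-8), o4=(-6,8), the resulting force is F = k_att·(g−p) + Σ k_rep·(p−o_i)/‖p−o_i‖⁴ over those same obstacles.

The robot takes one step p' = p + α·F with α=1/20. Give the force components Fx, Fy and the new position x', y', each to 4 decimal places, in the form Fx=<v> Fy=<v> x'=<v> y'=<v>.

F_att = 3/4·(g−p) = 3/4·(-2,15) = (-1.5000,11.2500)
o1: d²=173 > ρ²=60 → inactive
o2: d²=58 ≤ ρ²=60; F_rep = 29·(3,7)/58² = (0.0259,0.0603)
o3: d²=281 > ρ²=60 → inactive
o4: d²=290 > ρ²=60 → inactive
F = F_att + ΣF_rep = (-1.4741,11.3103)
p' = p + 1/20·F = (6.9263,-2.4345)

Fx=-1.4741 Fy=11.3103 x'=6.9263 y'=-2.4345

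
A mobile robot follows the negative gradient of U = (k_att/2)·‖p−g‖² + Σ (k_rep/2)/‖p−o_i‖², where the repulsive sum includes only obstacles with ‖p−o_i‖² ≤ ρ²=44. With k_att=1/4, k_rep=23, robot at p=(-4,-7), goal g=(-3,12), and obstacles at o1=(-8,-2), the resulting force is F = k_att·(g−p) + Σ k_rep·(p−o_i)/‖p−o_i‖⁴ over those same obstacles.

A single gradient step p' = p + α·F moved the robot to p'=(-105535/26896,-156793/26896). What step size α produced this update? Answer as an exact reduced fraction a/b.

F_att = 1/4·(g−p) = 1/4·(1,19) = (0.2500,4.7500)
o1: d²=41 ≤ ρ²=44; F_rep = 23·(4,-5)/41² = (0.0547,-0.0684)
F = F_att + ΣF_rep = (0.3047,4.6816)
Δp = p'−p = (0.0762,1.1704); α = Δx/Fx = (2049/26896) / (2049/6724) = 1/4
check: Δy/Fy = (31479/26896) / (31479/6724) = 1/4 ✓

α = 1/4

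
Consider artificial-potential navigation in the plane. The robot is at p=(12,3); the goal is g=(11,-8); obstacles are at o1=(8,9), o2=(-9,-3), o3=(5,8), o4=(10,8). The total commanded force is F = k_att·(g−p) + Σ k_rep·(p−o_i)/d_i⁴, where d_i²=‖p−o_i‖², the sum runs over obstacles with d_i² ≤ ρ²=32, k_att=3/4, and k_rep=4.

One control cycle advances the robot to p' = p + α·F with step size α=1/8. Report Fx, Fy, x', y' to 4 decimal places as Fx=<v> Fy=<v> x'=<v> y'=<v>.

F_att = 3/4·(g−p) = 3/4·(-1,-11) = (-0.7500,-8.2500)
o1: d²=52 > ρ²=32 → inactive
o2: d²=477 > ρ²=32 → inactive
o3: d²=74 > ρ²=32 → inactive
o4: d²=29 ≤ ρ²=32; F_rep = 4·(2,-5)/29² = (0.0095,-0.0238)
F = F_att + ΣF_rep = (-0.7405,-8.2738)
p' = p + 1/8·F = (11.9074,1.9658)

Fx=-0.7405 Fy=-8.2738 x'=11.9074 y'=1.9658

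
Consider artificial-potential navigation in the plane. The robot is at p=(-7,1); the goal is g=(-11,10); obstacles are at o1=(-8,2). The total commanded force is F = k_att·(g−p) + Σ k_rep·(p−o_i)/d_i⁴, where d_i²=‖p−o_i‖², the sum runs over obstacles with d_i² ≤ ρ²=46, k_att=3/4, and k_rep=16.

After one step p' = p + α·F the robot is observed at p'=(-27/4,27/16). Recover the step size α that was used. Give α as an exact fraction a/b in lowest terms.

α = 1/4

F_att = 3/4·(g−p) = 3/4·(-4,9) = (-3.0000,6.7500)
o1: d²=2 ≤ ρ²=46; F_rep = 16·(1,-1)/2² = (4.0000,-4.0000)
F = F_att + ΣF_rep = (1.0000,2.7500)
Δp = p'−p = (0.2500,0.6875); α = Δx/Fx = (1/4) / (1) = 1/4
check: Δy/Fy = (11/16) / (11/4) = 1/4 ✓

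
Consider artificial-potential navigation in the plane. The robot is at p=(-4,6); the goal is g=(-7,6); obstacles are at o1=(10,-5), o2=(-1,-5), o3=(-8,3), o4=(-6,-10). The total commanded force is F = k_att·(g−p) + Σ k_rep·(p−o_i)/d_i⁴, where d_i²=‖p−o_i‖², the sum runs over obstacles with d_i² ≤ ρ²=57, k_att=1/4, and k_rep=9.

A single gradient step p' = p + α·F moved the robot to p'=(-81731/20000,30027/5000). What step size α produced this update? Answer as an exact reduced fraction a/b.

α = 1/8

F_att = 1/4·(g−p) = 1/4·(-3,0) = (-0.7500,0.0000)
o1: d²=317 > ρ²=57 → inactive
o2: d²=130 > ρ²=57 → inactive
o3: d²=25 ≤ ρ²=57; F_rep = 9·(4,3)/25² = (0.0576,0.0432)
o4: d²=260 > ρ²=57 → inactive
F = F_att + ΣF_rep = (-0.6924,0.0432)
Δp = p'−p = (-0.0866,0.0054); α = Δx/Fx = (-1731/20000) / (-1731/2500) = 1/8
check: Δy/Fy = (27/5000) / (27/625) = 1/8 ✓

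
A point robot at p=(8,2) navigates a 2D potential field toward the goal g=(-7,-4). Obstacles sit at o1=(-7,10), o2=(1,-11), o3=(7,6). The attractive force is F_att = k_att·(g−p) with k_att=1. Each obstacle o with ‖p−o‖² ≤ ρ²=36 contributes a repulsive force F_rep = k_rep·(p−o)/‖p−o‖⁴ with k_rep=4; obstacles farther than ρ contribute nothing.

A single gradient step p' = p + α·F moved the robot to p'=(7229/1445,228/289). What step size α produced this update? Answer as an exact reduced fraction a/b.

α = 1/5

F_att = 1·(g−p) = 1·(-15,-6) = (-15.0000,-6.0000)
o1: d²=289 > ρ²=36 → inactive
o2: d²=218 > ρ²=36 → inactive
o3: d²=17 ≤ ρ²=36; F_rep = 4·(1,-4)/17² = (0.0138,-0.0554)
F = F_att + ΣF_rep = (-14.9862,-6.0554)
Δp = p'−p = (-2.9972,-1.2111); α = Δx/Fx = (-4331/1445) / (-4331/289) = 1/5
check: Δy/Fy = (-350/289) / (-1750/289) = 1/5 ✓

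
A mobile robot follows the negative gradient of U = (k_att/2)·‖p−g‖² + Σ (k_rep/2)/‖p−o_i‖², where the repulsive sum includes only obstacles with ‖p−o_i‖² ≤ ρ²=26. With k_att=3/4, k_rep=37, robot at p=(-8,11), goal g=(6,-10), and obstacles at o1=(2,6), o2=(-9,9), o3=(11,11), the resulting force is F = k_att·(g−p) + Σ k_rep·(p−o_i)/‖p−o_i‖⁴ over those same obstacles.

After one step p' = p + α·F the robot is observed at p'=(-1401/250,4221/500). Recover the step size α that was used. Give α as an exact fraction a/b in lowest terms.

α = 1/5

F_att = 3/4·(g−p) = 3/4·(14,-21) = (10.5000,-15.7500)
o1: d²=125 > ρ²=26 → inactive
o2: d²=5 ≤ ρ²=26; F_rep = 37·(1,2)/5² = (1.4800,2.9600)
o3: d²=361 > ρ²=26 → inactive
F = F_att + ΣF_rep = (11.9800,-12.7900)
Δp = p'−p = (2.3960,-2.5580); α = Δx/Fx = (599/250) / (599/50) = 1/5
check: Δy/Fy = (-1279/500) / (-1279/100) = 1/5 ✓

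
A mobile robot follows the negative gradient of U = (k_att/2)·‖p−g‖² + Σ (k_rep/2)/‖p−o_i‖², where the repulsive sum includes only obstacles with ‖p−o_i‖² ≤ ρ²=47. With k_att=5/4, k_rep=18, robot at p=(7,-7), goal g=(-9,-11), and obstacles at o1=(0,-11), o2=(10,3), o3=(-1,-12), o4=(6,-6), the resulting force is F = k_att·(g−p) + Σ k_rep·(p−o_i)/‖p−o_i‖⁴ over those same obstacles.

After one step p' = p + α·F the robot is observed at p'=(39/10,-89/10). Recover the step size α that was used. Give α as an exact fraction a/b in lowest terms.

F_att = 5/4·(g−p) = 5/4·(-16,-4) = (-20.0000,-5.0000)
o1: d²=65 > ρ²=47 → inactive
o2: d²=109 > ρ²=47 → inactive
o3: d²=89 > ρ²=47 → inactive
o4: d²=2 ≤ ρ²=47; F_rep = 18·(1,-1)/2² = (4.5000,-4.5000)
F = F_att + ΣF_rep = (-15.5000,-9.5000)
Δp = p'−p = (-3.1000,-1.9000); α = Δx/Fx = (-31/10) / (-31/2) = 1/5
check: Δy/Fy = (-19/10) / (-19/2) = 1/5 ✓

α = 1/5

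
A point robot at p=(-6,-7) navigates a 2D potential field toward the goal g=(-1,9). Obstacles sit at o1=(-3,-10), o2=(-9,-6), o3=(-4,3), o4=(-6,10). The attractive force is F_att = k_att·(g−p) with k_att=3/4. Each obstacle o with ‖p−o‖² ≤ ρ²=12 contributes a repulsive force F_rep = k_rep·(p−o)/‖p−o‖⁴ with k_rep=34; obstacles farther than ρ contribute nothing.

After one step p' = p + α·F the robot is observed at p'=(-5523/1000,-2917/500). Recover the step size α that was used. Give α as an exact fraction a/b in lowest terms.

α = 1/10

F_att = 3/4·(g−p) = 3/4·(5,16) = (3.7500,12.0000)
o1: d²=18 > ρ²=12 → inactive
o2: d²=10 ≤ ρ²=12; F_rep = 34·(3,-1)/10² = (1.0200,-0.3400)
o3: d²=104 > ρ²=12 → inactive
o4: d²=289 > ρ²=12 → inactive
F = F_att + ΣF_rep = (4.7700,11.6600)
Δp = p'−p = (0.4770,1.1660); α = Δx/Fx = (477/1000) / (477/100) = 1/10
check: Δy/Fy = (583/500) / (583/50) = 1/10 ✓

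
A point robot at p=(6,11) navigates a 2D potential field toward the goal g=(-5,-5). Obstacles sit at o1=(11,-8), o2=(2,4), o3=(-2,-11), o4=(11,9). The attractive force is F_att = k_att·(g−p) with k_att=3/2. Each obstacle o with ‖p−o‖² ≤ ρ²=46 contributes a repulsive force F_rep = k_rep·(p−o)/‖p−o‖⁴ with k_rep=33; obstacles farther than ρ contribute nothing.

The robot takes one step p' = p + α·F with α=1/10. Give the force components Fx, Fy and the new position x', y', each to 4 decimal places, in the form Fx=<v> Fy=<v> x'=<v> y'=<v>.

F_att = 3/2·(g−p) = 3/2·(-11,-16) = (-16.5000,-24.0000)
o1: d²=386 > ρ²=46 → inactive
o2: d²=65 > ρ²=46 → inactive
o3: d²=548 > ρ²=46 → inactive
o4: d²=29 ≤ ρ²=46; F_rep = 33·(-5,2)/29² = (-0.1962,0.0785)
F = F_att + ΣF_rep = (-16.6962,-23.9215)
p' = p + 1/10·F = (4.3304,8.6078)

Fx=-16.6962 Fy=-23.9215 x'=4.3304 y'=8.6078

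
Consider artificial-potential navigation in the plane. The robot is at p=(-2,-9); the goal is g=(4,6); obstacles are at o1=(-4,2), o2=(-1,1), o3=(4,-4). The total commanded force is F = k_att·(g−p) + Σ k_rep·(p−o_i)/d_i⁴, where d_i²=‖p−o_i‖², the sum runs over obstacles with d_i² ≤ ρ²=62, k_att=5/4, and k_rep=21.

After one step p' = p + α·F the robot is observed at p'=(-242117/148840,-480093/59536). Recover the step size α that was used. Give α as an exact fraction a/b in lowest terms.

F_att = 5/4·(g−p) = 5/4·(6,15) = (7.5000,18.7500)
o1: d²=125 > ρ²=62 → inactive
o2: d²=101 > ρ²=62 → inactive
o3: d²=61 ≤ ρ²=62; F_rep = 21·(-6,-5)/61² = (-0.0339,-0.0282)
F = F_att + ΣF_rep = (7.4661,18.7218)
Δp = p'−p = (0.3733,0.9361); α = Δx/Fx = (55563/148840) / (55563/7442) = 1/20
check: Δy/Fy = (55731/59536) / (278655/14884) = 1/20 ✓

α = 1/20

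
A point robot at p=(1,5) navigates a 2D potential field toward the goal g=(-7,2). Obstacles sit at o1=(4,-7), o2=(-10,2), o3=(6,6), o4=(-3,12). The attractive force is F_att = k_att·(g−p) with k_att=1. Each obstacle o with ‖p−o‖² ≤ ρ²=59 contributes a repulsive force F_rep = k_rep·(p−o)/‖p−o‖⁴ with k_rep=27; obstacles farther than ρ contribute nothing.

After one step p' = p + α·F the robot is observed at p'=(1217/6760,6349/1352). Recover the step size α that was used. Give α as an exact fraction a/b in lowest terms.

F_att = 1·(g−p) = 1·(-8,-3) = (-8.0000,-3.0000)
o1: d²=153 > ρ²=59 → inactive
o2: d²=130 > ρ²=59 → inactive
o3: d²=26 ≤ ρ²=59; F_rep = 27·(-5,-1)/26² = (-0.1997,-0.0399)
o4: d²=65 > ρ²=59 → inactive
F = F_att + ΣF_rep = (-8.1997,-3.0399)
Δp = p'−p = (-0.8200,-0.3040); α = Δx/Fx = (-5543/6760) / (-5543/676) = 1/10
check: Δy/Fy = (-411/1352) / (-2055/676) = 1/10 ✓

α = 1/10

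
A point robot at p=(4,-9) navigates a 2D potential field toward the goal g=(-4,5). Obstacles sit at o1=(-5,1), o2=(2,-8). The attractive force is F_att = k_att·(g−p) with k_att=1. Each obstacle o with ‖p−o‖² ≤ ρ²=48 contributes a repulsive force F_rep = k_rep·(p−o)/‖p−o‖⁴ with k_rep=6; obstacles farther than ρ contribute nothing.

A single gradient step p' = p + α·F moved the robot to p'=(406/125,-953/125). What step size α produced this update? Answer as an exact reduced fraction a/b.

F_att = 1·(g−p) = 1·(-8,14) = (-8.0000,14.0000)
o1: d²=181 > ρ²=48 → inactive
o2: d²=5 ≤ ρ²=48; F_rep = 6·(2,-1)/5² = (0.4800,-0.2400)
F = F_att + ΣF_rep = (-7.5200,13.7600)
Δp = p'−p = (-0.7520,1.3760); α = Δx/Fx = (-94/125) / (-188/25) = 1/10
check: Δy/Fy = (172/125) / (344/25) = 1/10 ✓

α = 1/10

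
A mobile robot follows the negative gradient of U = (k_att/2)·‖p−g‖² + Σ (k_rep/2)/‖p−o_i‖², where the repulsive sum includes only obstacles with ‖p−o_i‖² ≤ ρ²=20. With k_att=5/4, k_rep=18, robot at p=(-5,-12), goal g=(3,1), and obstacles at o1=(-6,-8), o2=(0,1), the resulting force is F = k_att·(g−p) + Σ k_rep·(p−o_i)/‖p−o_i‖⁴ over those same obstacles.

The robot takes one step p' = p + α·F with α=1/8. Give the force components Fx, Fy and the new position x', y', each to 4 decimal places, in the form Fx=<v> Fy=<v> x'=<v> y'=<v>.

F_att = 5/4·(g−p) = 5/4·(8,13) = (10.0000,16.2500)
o1: d²=17 ≤ ρ²=20; F_rep = 18·(1,-4)/17² = (0.0623,-0.2491)
o2: d²=194 > ρ²=20 → inactive
F = F_att + ΣF_rep = (10.0623,16.0009)
p' = p + 1/8·F = (-3.7422,-9.9999)

Fx=10.0623 Fy=16.0009 x'=-3.7422 y'=-9.9999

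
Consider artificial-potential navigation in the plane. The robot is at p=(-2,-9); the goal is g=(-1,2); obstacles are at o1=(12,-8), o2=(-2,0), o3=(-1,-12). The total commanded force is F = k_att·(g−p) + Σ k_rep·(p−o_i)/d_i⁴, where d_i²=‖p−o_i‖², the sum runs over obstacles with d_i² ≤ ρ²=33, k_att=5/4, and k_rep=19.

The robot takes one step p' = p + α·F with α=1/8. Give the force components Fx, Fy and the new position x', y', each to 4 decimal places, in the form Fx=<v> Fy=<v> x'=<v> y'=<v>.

F_att = 5/4·(g−p) = 5/4·(1,11) = (1.2500,13.7500)
o1: d²=197 > ρ²=33 → inactive
o2: d²=81 > ρ²=33 → inactive
o3: d²=10 ≤ ρ²=33; F_rep = 19·(-1,3)/10² = (-0.1900,0.5700)
F = F_att + ΣF_rep = (1.0600,14.3200)
p' = p + 1/8·F = (-1.8675,-7.2100)

Fx=1.0600 Fy=14.3200 x'=-1.8675 y'=-7.2100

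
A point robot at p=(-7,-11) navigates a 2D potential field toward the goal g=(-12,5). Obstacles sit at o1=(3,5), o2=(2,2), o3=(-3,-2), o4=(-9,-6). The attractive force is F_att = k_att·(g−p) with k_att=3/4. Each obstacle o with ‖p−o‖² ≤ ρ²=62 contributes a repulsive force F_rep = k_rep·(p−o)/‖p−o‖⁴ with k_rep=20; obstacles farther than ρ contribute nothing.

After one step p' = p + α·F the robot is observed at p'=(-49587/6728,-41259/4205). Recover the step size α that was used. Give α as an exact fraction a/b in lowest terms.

α = 1/10

F_att = 3/4·(g−p) = 3/4·(-5,16) = (-3.7500,12.0000)
o1: d²=356 > ρ²=62 → inactive
o2: d²=250 > ρ²=62 → inactive
o3: d²=97 > ρ²=62 → inactive
o4: d²=29 ≤ ρ²=62; F_rep = 20·(2,-5)/29² = (0.0476,-0.1189)
F = F_att + ΣF_rep = (-3.7024,11.8811)
Δp = p'−p = (-0.3702,1.1881); α = Δx/Fx = (-2491/6728) / (-12455/3364) = 1/10
check: Δy/Fy = (4996/4205) / (9992/841) = 1/10 ✓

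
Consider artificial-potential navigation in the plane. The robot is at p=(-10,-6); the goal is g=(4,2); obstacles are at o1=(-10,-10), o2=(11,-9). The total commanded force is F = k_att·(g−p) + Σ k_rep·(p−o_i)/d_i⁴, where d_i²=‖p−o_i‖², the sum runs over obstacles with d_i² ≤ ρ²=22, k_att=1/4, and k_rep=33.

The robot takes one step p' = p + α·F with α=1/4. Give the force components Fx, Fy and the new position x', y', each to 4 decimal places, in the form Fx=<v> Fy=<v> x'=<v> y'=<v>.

F_att = 1/4·(g−p) = 1/4·(14,8) = (3.5000,2.0000)
o1: d²=16 ≤ ρ²=22; F_rep = 33·(0,4)/16² = (0.0000,0.5156)
o2: d²=450 > ρ²=22 → inactive
F = F_att + ΣF_rep = (3.5000,2.5156)
p' = p + 1/4·F = (-9.1250,-5.3711)

Fx=3.5000 Fy=2.5156 x'=-9.1250 y'=-5.3711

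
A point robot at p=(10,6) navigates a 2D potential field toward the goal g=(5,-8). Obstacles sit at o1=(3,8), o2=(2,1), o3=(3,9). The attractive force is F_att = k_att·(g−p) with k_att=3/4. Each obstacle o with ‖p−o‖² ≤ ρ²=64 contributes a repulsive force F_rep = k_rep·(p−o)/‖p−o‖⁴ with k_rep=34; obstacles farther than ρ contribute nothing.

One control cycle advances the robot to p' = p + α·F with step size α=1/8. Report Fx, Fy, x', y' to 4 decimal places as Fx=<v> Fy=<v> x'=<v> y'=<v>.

F_att = 3/4·(g−p) = 3/4·(-5,-14) = (-3.7500,-10.5000)
o1: d²=53 ≤ ρ²=64; F_rep = 34·(7,-2)/53² = (0.0847,-0.0242)
o2: d²=89 > ρ²=64 → inactive
o3: d²=58 ≤ ρ²=64; F_rep = 34·(7,-3)/58² = (0.0707,-0.0303)
F = F_att + ΣF_rep = (-3.5945,-10.5545)
p' = p + 1/8·F = (9.5507,4.6807)

Fx=-3.5945 Fy=-10.5545 x'=9.5507 y'=4.6807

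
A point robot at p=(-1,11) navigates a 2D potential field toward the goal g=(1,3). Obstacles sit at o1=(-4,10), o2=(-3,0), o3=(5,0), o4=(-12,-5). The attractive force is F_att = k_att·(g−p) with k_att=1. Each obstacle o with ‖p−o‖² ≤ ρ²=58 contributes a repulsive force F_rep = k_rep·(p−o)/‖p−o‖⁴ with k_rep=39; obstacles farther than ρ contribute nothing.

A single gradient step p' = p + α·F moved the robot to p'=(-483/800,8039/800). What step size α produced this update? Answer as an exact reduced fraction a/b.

α = 1/8

F_att = 1·(g−p) = 1·(2,-8) = (2.0000,-8.0000)
o1: d²=10 ≤ ρ²=58; F_rep = 39·(3,1)/10² = (1.1700,0.3900)
o2: d²=125 > ρ²=58 → inactive
o3: d²=157 > ρ²=58 → inactive
o4: d²=377 > ρ²=58 → inactive
F = F_att + ΣF_rep = (3.1700,-7.6100)
Δp = p'−p = (0.3962,-0.9513); α = Δx/Fx = (317/800) / (317/100) = 1/8
check: Δy/Fy = (-761/800) / (-761/100) = 1/8 ✓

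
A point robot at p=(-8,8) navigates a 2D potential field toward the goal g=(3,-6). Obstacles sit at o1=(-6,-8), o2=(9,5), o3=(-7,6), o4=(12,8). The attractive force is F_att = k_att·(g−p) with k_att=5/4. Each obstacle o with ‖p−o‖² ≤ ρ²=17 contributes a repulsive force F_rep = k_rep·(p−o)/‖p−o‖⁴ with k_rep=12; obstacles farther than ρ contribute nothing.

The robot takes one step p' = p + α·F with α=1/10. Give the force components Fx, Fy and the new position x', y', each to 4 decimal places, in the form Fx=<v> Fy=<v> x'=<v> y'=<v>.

Fx=13.2700 Fy=-16.5400 x'=-6.6730 y'=6.3460

F_att = 5/4·(g−p) = 5/4·(11,-14) = (13.7500,-17.5000)
o1: d²=260 > ρ²=17 → inactive
o2: d²=298 > ρ²=17 → inactive
o3: d²=5 ≤ ρ²=17; F_rep = 12·(-1,2)/5² = (-0.4800,0.9600)
o4: d²=400 > ρ²=17 → inactive
F = F_att + ΣF_rep = (13.2700,-16.5400)
p' = p + 1/10·F = (-6.6730,6.3460)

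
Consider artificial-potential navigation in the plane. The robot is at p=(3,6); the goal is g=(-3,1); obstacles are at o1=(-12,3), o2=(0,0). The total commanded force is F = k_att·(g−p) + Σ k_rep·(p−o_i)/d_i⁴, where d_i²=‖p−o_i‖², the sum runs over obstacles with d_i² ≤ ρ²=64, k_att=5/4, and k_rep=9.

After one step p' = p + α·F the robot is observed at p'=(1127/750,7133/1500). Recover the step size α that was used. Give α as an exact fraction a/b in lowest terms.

F_att = 5/4·(g−p) = 5/4·(-6,-5) = (-7.5000,-6.2500)
o1: d²=234 > ρ²=64 → inactive
o2: d²=45 ≤ ρ²=64; F_rep = 9·(3,6)/45² = (0.0133,0.0267)
F = F_att + ΣF_rep = (-7.4867,-6.2233)
Δp = p'−p = (-1.4973,-1.2447); α = Δx/Fx = (-1123/750) / (-1123/150) = 1/5
check: Δy/Fy = (-1867/1500) / (-1867/300) = 1/5 ✓

α = 1/5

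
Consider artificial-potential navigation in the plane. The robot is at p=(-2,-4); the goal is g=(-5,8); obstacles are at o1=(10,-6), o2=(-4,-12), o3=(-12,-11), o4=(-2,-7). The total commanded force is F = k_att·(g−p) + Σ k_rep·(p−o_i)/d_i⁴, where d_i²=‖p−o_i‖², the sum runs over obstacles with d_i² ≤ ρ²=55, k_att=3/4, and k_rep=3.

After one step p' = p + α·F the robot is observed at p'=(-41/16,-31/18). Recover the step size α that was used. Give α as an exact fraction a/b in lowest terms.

α = 1/4

F_att = 3/4·(g−p) = 3/4·(-3,12) = (-2.2500,9.0000)
o1: d²=148 > ρ²=55 → inactive
o2: d²=68 > ρ²=55 → inactive
o3: d²=149 > ρ²=55 → inactive
o4: d²=9 ≤ ρ²=55; F_rep = 3·(0,3)/9² = (0.0000,0.1111)
F = F_att + ΣF_rep = (-2.2500,9.1111)
Δp = p'−p = (-0.5625,2.2778); α = Δx/Fx = (-9/16) / (-9/4) = 1/4
check: Δy/Fy = (41/18) / (82/9) = 1/4 ✓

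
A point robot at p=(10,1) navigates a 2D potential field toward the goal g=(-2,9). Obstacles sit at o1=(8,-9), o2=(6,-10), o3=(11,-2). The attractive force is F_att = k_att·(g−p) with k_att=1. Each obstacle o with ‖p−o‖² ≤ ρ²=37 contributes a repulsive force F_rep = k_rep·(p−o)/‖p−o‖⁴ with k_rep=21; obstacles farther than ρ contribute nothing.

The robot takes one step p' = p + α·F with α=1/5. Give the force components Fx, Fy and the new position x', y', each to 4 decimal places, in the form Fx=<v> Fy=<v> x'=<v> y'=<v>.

F_att = 1·(g−p) = 1·(-12,8) = (-12.0000,8.0000)
o1: d²=104 > ρ²=37 → inactive
o2: d²=137 > ρ²=37 → inactive
o3: d²=10 ≤ ρ²=37; F_rep = 21·(-1,3)/10² = (-0.2100,0.6300)
F = F_att + ΣF_rep = (-12.2100,8.6300)
p' = p + 1/5·F = (7.5580,2.7260)

Fx=-12.2100 Fy=8.6300 x'=7.5580 y'=2.7260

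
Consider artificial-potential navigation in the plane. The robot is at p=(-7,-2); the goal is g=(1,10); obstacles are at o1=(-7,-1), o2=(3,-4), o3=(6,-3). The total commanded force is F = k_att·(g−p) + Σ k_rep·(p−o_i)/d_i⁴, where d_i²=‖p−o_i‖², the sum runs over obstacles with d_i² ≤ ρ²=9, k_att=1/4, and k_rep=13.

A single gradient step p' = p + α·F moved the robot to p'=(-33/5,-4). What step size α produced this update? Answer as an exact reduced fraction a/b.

F_att = 1/4·(g−p) = 1/4·(8,12) = (2.0000,3.0000)
o1: d²=1 ≤ ρ²=9; F_rep = 13·(0,-1)/1² = (0.0000,-13.0000)
o2: d²=104 > ρ²=9 → inactive
o3: d²=170 > ρ²=9 → inactive
F = F_att + ΣF_rep = (2.0000,-10.0000)
Δp = p'−p = (0.4000,-2.0000); α = Δx/Fx = (2/5) / (2) = 1/5
check: Δy/Fy = (-2) / (-10) = 1/5 ✓

α = 1/5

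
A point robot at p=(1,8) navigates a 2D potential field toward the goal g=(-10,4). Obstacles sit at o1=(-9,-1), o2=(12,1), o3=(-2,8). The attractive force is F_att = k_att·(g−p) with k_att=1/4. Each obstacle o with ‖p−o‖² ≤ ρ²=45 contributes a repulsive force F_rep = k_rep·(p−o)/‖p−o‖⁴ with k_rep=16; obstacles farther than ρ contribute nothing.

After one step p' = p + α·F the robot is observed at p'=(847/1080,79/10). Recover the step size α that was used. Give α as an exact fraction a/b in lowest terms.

F_att = 1/4·(g−p) = 1/4·(-11,-4) = (-2.7500,-1.0000)
o1: d²=181 > ρ²=45 → inactive
o2: d²=170 > ρ²=45 → inactive
o3: d²=9 ≤ ρ²=45; F_rep = 16·(3,0)/9² = (0.5926,0.0000)
F = F_att + ΣF_rep = (-2.1574,-1.0000)
Δp = p'−p = (-0.2157,-0.1000); α = Δx/Fx = (-233/1080) / (-233/108) = 1/10
check: Δy/Fy = (-1/10) / (-1) = 1/10 ✓

α = 1/10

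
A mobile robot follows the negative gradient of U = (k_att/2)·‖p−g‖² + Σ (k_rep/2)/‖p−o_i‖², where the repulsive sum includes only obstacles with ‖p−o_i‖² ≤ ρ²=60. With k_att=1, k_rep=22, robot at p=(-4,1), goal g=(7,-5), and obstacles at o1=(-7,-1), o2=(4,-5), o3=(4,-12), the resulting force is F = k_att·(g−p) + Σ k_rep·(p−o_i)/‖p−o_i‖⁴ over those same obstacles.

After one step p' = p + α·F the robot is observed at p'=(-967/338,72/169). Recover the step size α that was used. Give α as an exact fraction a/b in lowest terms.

α = 1/10

F_att = 1·(g−p) = 1·(11,-6) = (11.0000,-6.0000)
o1: d²=13 ≤ ρ²=60; F_rep = 22·(3,2)/13² = (0.3905,0.2604)
o2: d²=100 > ρ²=60 → inactive
o3: d²=233 > ρ²=60 → inactive
F = F_att + ΣF_rep = (11.3905,-5.7396)
Δp = p'−p = (1.1391,-0.5740); α = Δx/Fx = (385/338) / (1925/169) = 1/10
check: Δy/Fy = (-97/169) / (-970/169) = 1/10 ✓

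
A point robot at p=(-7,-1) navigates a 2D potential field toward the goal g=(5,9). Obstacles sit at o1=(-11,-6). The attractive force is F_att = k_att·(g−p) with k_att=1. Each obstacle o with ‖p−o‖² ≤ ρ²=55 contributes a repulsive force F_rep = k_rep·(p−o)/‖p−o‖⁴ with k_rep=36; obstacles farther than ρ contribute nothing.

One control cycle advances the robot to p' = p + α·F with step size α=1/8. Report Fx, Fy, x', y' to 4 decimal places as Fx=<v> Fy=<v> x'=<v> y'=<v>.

F_att = 1·(g−p) = 1·(12,10) = (12.0000,10.0000)
o1: d²=41 ≤ ρ²=55; F_rep = 36·(4,5)/41² = (0.0857,0.1071)
F = F_att + ΣF_rep = (12.0857,10.1071)
p' = p + 1/8·F = (-5.4893,0.2634)

Fx=12.0857 Fy=10.1071 x'=-5.4893 y'=0.2634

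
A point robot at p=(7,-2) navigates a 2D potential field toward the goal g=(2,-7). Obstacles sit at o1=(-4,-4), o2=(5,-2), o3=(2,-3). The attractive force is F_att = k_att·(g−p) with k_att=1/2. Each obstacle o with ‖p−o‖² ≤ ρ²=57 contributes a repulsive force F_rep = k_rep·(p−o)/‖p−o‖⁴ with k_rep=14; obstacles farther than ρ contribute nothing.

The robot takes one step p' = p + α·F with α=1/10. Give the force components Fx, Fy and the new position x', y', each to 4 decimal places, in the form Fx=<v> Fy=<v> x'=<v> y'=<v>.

F_att = 1/2·(g−p) = 1/2·(-5,-5) = (-2.5000,-2.5000)
o1: d²=125 > ρ²=57 → inactive
o2: d²=4 ≤ ρ²=57; F_rep = 14·(2,0)/4² = (1.7500,0.0000)
o3: d²=26 ≤ ρ²=57; F_rep = 14·(5,1)/26² = (0.1036,0.0207)
F = F_att + ΣF_rep = (-0.6464,-2.4793)
p' = p + 1/10·F = (6.9354,-2.2479)

Fx=-0.6464 Fy=-2.4793 x'=6.9354 y'=-2.2479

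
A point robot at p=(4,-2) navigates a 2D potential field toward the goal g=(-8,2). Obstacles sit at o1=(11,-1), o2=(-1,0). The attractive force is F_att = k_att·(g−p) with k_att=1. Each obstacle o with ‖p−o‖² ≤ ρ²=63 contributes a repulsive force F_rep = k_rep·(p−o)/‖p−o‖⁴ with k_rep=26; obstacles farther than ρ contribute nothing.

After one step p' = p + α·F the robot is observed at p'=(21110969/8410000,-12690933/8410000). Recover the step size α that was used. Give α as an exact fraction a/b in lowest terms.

α = 1/8

F_att = 1·(g−p) = 1·(-12,4) = (-12.0000,4.0000)
o1: d²=50 ≤ ρ²=63; F_rep = 26·(-7,-1)/50² = (-0.0728,-0.0104)
o2: d²=29 ≤ ρ²=63; F_rep = 26·(5,-2)/29² = (0.1546,-0.0618)
F = F_att + ΣF_rep = (-11.9182,3.9278)
Δp = p'−p = (-1.4898,0.4910); α = Δx/Fx = (-12529031/8410000) / (-12529031/1051250) = 1/8
check: Δy/Fy = (4129067/8410000) / (4129067/1051250) = 1/8 ✓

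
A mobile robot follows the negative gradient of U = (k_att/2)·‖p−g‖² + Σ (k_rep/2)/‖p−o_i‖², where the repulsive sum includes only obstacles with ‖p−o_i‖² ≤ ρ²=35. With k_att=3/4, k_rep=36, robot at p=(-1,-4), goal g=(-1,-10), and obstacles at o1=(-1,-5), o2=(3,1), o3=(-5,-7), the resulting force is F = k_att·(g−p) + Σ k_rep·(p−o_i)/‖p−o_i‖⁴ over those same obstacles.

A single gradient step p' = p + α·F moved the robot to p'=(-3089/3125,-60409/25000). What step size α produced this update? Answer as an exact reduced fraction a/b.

F_att = 3/4·(g−p) = 3/4·(0,-6) = (0.0000,-4.5000)
o1: d²=1 ≤ ρ²=35; F_rep = 36·(0,1)/1² = (0.0000,36.0000)
o2: d²=41 > ρ²=35 → inactive
o3: d²=25 ≤ ρ²=35; F_rep = 36·(4,3)/25² = (0.2304,0.1728)
F = F_att + ΣF_rep = (0.2304,31.6728)
Δp = p'−p = (0.0115,1.5836); α = Δx/Fx = (36/3125) / (144/625) = 1/20
check: Δy/Fy = (39591/25000) / (39591/1250) = 1/20 ✓

α = 1/20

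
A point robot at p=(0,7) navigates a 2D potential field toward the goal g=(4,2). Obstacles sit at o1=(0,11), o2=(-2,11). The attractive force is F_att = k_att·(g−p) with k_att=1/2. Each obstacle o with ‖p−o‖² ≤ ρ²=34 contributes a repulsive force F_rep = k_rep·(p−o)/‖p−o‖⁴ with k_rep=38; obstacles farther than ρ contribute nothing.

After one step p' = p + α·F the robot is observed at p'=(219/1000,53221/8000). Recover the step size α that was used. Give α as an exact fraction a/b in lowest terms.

F_att = 1/2·(g−p) = 1/2·(4,-5) = (2.0000,-2.5000)
o1: d²=16 ≤ ρ²=34; F_rep = 38·(0,-4)/16² = (0.0000,-0.5938)
o2: d²=20 ≤ ρ²=34; F_rep = 38·(2,-4)/20² = (0.1900,-0.3800)
F = F_att + ΣF_rep = (2.1900,-3.4737)
Δp = p'−p = (0.2190,-0.3474); α = Δx/Fx = (219/1000) / (219/100) = 1/10
check: Δy/Fy = (-2779/8000) / (-2779/800) = 1/10 ✓

α = 1/10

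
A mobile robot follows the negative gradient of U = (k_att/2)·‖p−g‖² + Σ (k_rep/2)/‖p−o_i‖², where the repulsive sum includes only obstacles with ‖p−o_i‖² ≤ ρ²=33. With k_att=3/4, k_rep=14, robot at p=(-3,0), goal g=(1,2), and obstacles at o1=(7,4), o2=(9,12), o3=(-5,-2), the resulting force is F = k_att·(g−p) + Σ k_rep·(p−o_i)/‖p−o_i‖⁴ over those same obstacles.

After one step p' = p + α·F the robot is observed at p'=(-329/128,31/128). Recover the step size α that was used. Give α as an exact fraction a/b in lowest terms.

α = 1/8

F_att = 3/4·(g−p) = 3/4·(4,2) = (3.0000,1.5000)
o1: d²=116 > ρ²=33 → inactive
o2: d²=288 > ρ²=33 → inactive
o3: d²=8 ≤ ρ²=33; F_rep = 14·(2,2)/8² = (0.4375,0.4375)
F = F_att + ΣF_rep = (3.4375,1.9375)
Δp = p'−p = (0.4297,0.2422); α = Δx/Fx = (55/128) / (55/16) = 1/8
check: Δy/Fy = (31/128) / (31/16) = 1/8 ✓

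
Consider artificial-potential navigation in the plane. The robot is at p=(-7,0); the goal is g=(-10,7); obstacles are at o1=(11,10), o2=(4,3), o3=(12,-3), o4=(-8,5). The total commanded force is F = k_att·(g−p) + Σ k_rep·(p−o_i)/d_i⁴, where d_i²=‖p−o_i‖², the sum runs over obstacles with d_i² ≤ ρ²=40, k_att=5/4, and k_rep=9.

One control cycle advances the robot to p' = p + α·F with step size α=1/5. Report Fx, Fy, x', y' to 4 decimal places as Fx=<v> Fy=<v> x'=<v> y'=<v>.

F_att = 5/4·(g−p) = 5/4·(-3,7) = (-3.7500,8.7500)
o1: d²=424 > ρ²=40 → inactive
o2: d²=130 > ρ²=40 → inactive
o3: d²=370 > ρ²=40 → inactive
o4: d²=26 ≤ ρ²=40; F_rep = 9·(1,-5)/26² = (0.0133,-0.0666)
F = F_att + ΣF_rep = (-3.7367,8.6834)
p' = p + 1/5·F = (-7.7473,1.7367)

Fx=-3.7367 Fy=8.6834 x'=-7.7473 y'=1.7367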